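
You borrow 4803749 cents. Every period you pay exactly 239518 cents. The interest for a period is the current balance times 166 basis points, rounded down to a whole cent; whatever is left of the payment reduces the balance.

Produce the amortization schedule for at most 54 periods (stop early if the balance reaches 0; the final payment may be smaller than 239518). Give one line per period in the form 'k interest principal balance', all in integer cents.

1. interest=⌊4803749·166/10000⌋=79742; principal=239518-79742=159776; balance=4803749-159776=4643973
2. interest=⌊4643973·166/10000⌋=77089; principal=239518-77089=162429; balance=4643973-162429=4481544
3. interest=⌊4481544·166/10000⌋=74393; principal=239518-74393=165125; balance=4481544-165125=4316419
4. interest=⌊4316419·166/10000⌋=71652; principal=239518-71652=167866; balance=4316419-167866=4148553
5. interest=⌊4148553·166/10000⌋=68865; principal=239518-68865=170653; balance=4148553-170653=3977900
6. interest=⌊3977900·166/10000⌋=66033; principal=239518-66033=173485; balance=3977900-173485=3804415
7. interest=⌊3804415·166/10000⌋=63153; principal=239518-63153=176365; balance=3804415-176365=3628050
8. interest=⌊3628050·166/10000⌋=60225; principal=239518-60225=179293; balance=3628050-179293=3448757
9. interest=⌊3448757·166/10000⌋=57249; principal=239518-57249=182269; balance=3448757-182269=3266488
10. interest=⌊3266488·166/10000⌋=54223; principal=239518-54223=185295; balance=3266488-185295=3081193
11. interest=⌊3081193·166/10000⌋=51147; principal=239518-51147=188371; balance=3081193-188371=2892822
12. interest=⌊2892822·166/10000⌋=48020; principal=239518-48020=191498; balance=2892822-191498=2701324
13. interest=⌊2701324·166/10000⌋=44841; principal=239518-44841=194677; balance=2701324-194677=2506647
14. interest=⌊2506647·166/10000⌋=41610; principal=239518-41610=197908; balance=2506647-197908=2308739
15. interest=⌊2308739·166/10000⌋=38325; principal=239518-38325=201193; balance=2308739-201193=2107546
16. interest=⌊2107546·166/10000⌋=34985; principal=239518-34985=204533; balance=2107546-204533=1903013
17. interest=⌊1903013·166/10000⌋=31590; principal=239518-31590=207928; balance=1903013-207928=1695085
18. interest=⌊1695085·166/10000⌋=28138; principal=239518-28138=211380; balance=1695085-211380=1483705
19. interest=⌊1483705·166/10000⌋=24629; principal=239518-24629=214889; balance=1483705-214889=1268816
20. interest=⌊1268816·166/10000⌋=21062; principal=239518-21062=218456; balance=1268816-218456=1050360
21. interest=⌊1050360·166/10000⌋=17435; principal=239518-17435=222083; balance=1050360-222083=828277
22. interest=⌊828277·166/10000⌋=13749; principal=239518-13749=225769; balance=828277-225769=602508
23. interest=⌊602508·166/10000⌋=10001; principal=239518-10001=229517; balance=602508-229517=372991
24. interest=⌊372991·166/10000⌋=6191; principal=239518-6191=233327; balance=372991-233327=139664
25. interest=⌊139664·166/10000⌋=2318; principal=min(239518-2318,139664)=139664; balance=139664-139664=0

1 79742 159776 4643973
2 77089 162429 4481544
3 74393 165125 4316419
4 71652 167866 4148553
5 68865 170653 3977900
6 66033 173485 3804415
7 63153 176365 3628050
8 60225 179293 3448757
9 57249 182269 3266488
10 54223 185295 3081193
11 51147 188371 2892822
12 48020 191498 2701324
13 44841 194677 2506647
14 41610 197908 2308739
15 38325 201193 2107546
16 34985 204533 1903013
17 31590 207928 1695085
18 28138 211380 1483705
19 24629 214889 1268816
20 21062 218456 1050360
21 17435 222083 828277
22 13749 225769 602508
23 10001 229517 372991
24 6191 233327 139664
25 2318 139664 0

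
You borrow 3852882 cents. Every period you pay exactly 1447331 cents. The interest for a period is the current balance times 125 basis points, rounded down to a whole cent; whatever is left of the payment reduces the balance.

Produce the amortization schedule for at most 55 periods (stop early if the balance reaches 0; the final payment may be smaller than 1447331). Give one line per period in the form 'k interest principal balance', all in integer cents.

1. interest=⌊3852882·125/10000⌋=48161; principal=1447331-48161=1399170; balance=3852882-1399170=2453712
2. interest=⌊2453712·125/10000⌋=30671; principal=1447331-30671=1416660; balance=2453712-1416660=1037052
3. interest=⌊1037052·125/10000⌋=12963; principal=min(1447331-12963,1037052)=1037052; balance=1037052-1037052=0

1 48161 1399170 2453712
2 30671 1416660 1037052
3 12963 1037052 0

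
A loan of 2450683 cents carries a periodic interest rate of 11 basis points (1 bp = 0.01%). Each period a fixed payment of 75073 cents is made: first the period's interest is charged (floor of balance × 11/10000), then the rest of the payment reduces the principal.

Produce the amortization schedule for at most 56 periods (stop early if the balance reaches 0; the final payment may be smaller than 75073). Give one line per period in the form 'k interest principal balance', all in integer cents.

1. interest=⌊2450683·11/10000⌋=2695; principal=75073-2695=72378; balance=2450683-72378=2378305
2. interest=⌊2378305·11/10000⌋=2616; principal=75073-2616=72457; balance=2378305-72457=2305848
3. interest=⌊2305848·11/10000⌋=2536; principal=75073-2536=72537; balance=2305848-72537=2233311
4. interest=⌊2233311·11/10000⌋=2456; principal=75073-2456=72617; balance=2233311-72617=2160694
5. interest=⌊2160694·11/10000⌋=2376; principal=75073-2376=72697; balance=2160694-72697=2087997
6. interest=⌊2087997·11/10000⌋=2296; principal=75073-2296=72777; balance=2087997-72777=2015220
7. interest=⌊2015220·11/10000⌋=2216; principal=75073-2216=72857; balance=2015220-72857=1942363
8. interest=⌊1942363·11/10000⌋=2136; principal=75073-2136=72937; balance=1942363-72937=1869426
9. interest=⌊1869426·11/10000⌋=2056; principal=75073-2056=73017; balance=1869426-73017=1796409
10. interest=⌊1796409·11/10000⌋=1976; principal=75073-1976=73097; balance=1796409-73097=1723312
11. interest=⌊1723312·11/10000⌋=1895; principal=75073-1895=73178; balance=1723312-73178=1650134
12. interest=⌊1650134·11/10000⌋=1815; principal=75073-1815=73258; balance=1650134-73258=1576876
13. interest=⌊1576876·11/10000⌋=1734; principal=75073-1734=73339; balance=1576876-73339=1503537
14. interest=⌊1503537·11/10000⌋=1653; principal=75073-1653=73420; balance=1503537-73420=1430117
15. interest=⌊1430117·11/10000⌋=1573; principal=75073-1573=73500; balance=1430117-73500=1356617
16. interest=⌊1356617·11/10000⌋=1492; principal=75073-1492=73581; balance=1356617-73581=1283036
17. interest=⌊1283036·11/10000⌋=1411; principal=75073-1411=73662; balance=1283036-73662=1209374
18. interest=⌊1209374·11/10000⌋=1330; principal=75073-1330=73743; balance=1209374-73743=1135631
19. interest=⌊1135631·11/10000⌋=1249; principal=75073-1249=73824; balance=1135631-73824=1061807
20. interest=⌊1061807·11/10000⌋=1167; principal=75073-1167=73906; balance=1061807-73906=987901
21. interest=⌊987901·11/10000⌋=1086; principal=75073-1086=73987; balance=987901-73987=913914
22. interest=⌊913914·11/10000⌋=1005; principal=75073-1005=74068; balance=913914-74068=839846
23. interest=⌊839846·11/10000⌋=923; principal=75073-923=74150; balance=839846-74150=765696
24. interest=⌊765696·11/10000⌋=842; principal=75073-842=74231; balance=765696-74231=691465
25. interest=⌊691465·11/10000⌋=760; principal=75073-760=74313; balance=691465-74313=617152
26. interest=⌊617152·11/10000⌋=678; principal=75073-678=74395; balance=617152-74395=542757
27. interest=⌊542757·11/10000⌋=597; principal=75073-597=74476; balance=542757-74476=468281
28. interest=⌊468281·11/10000⌋=515; principal=75073-515=74558; balance=468281-74558=393723
29. interest=⌊393723·11/10000⌋=433; principal=75073-433=74640; balance=393723-74640=319083
30. interest=⌊319083·11/10000⌋=350; principal=75073-350=74723; balance=319083-74723=244360
31. interest=⌊244360·11/10000⌋=268; principal=75073-268=74805; balance=244360-74805=169555
32. interest=⌊169555·11/10000⌋=186; principal=75073-186=74887; balance=169555-74887=94668
33. interest=⌊94668·11/10000⌋=104; principal=75073-104=74969; balance=94668-74969=19699
34. interest=⌊19699·11/10000⌋=21; principal=min(75073-21,19699)=19699; balance=19699-19699=0

1 2695 72378 2378305
2 2616 72457 2305848
3 2536 72537 2233311
4 2456 72617 2160694
5 2376 72697 2087997
6 2296 72777 2015220
7 2216 72857 1942363
8 2136 72937 1869426
9 2056 73017 1796409
10 1976 73097 1723312
11 1895 73178 1650134
12 1815 73258 1576876
13 1734 73339 1503537
14 1653 73420 1430117
15 1573 73500 1356617
16 1492 73581 1283036
17 1411 73662 1209374
18 1330 73743 1135631
19 1249 73824 1061807
20 1167 73906 987901
21 1086 73987 913914
22 1005 74068 839846
23 923 74150 765696
24 842 74231 691465
25 760 74313 617152
26 678 74395 542757
27 597 74476 468281
28 515 74558 393723
29 433 74640 319083
30 350 74723 244360
31 268 74805 169555
32 186 74887 94668
33 104 74969 19699
34 21 19699 0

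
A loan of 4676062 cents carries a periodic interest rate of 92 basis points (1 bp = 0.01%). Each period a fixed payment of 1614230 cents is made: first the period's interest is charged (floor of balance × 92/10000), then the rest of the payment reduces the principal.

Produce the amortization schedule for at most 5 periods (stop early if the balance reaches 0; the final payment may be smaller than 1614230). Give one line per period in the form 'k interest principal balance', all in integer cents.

1. interest=⌊4676062·92/10000⌋=43019; principal=1614230-43019=1571211; balance=4676062-1571211=3104851
2. interest=⌊3104851·92/10000⌋=28564; principal=1614230-28564=1585666; balance=3104851-1585666=1519185
3. interest=⌊1519185·92/10000⌋=13976; principal=min(1614230-13976,1519185)=1519185; balance=1519185-1519185=0

1 43019 1571211 3104851
2 28564 1585666 1519185
3 13976 1519185 0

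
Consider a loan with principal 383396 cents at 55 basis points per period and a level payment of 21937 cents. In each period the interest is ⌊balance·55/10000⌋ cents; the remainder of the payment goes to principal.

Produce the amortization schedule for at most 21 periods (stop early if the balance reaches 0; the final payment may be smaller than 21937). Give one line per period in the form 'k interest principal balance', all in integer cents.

1 2108 19829 363567
2 1999 19938 343629
3 1889 20048 323581
4 1779 20158 303423
5 1668 20269 283154
6 1557 20380 262774
7 1445 20492 242282
8 1332 20605 221677
9 1219 20718 200959
10 1105 20832 180127
11 990 20947 159180
12 875 21062 138118
13 759 21178 116940
14 643 21294 95646
15 526 21411 74235
16 408 21529 52706
17 289 21648 31058
18 170 21767 9291
19 51 9291 0

1. interest=⌊383396·55/10000⌋=2108; principal=21937-2108=19829; balance=383396-19829=363567
2. interest=⌊363567·55/10000⌋=1999; principal=21937-1999=19938; balance=363567-19938=343629
3. interest=⌊343629·55/10000⌋=1889; principal=21937-1889=20048; balance=343629-20048=323581
4. interest=⌊323581·55/10000⌋=1779; principal=21937-1779=20158; balance=323581-20158=303423
5. interest=⌊303423·55/10000⌋=1668; principal=21937-1668=20269; balance=303423-20269=283154
6. interest=⌊283154·55/10000⌋=1557; principal=21937-1557=20380; balance=283154-20380=262774
7. interest=⌊262774·55/10000⌋=1445; principal=21937-1445=20492; balance=262774-20492=242282
8. interest=⌊242282·55/10000⌋=1332; principal=21937-1332=20605; balance=242282-20605=221677
9. interest=⌊221677·55/10000⌋=1219; principal=21937-1219=20718; balance=221677-20718=200959
10. interest=⌊200959·55/10000⌋=1105; principal=21937-1105=20832; balance=200959-20832=180127
11. interest=⌊180127·55/10000⌋=990; principal=21937-990=20947; balance=180127-20947=159180
12. interest=⌊159180·55/10000⌋=875; principal=21937-875=21062; balance=159180-21062=138118
13. interest=⌊138118·55/10000⌋=759; principal=21937-759=21178; balance=138118-21178=116940
14. interest=⌊116940·55/10000⌋=643; principal=21937-643=21294; balance=116940-21294=95646
15. interest=⌊95646·55/10000⌋=526; principal=21937-526=21411; balance=95646-21411=74235
16. interest=⌊74235·55/10000⌋=408; principal=21937-408=21529; balance=74235-21529=52706
17. interest=⌊52706·55/10000⌋=289; principal=21937-289=21648; balance=52706-21648=31058
18. interest=⌊31058·55/10000⌋=170; principal=21937-170=21767; balance=31058-21767=9291
19. interest=⌊9291·55/10000⌋=51; principal=min(21937-51,9291)=9291; balance=9291-9291=0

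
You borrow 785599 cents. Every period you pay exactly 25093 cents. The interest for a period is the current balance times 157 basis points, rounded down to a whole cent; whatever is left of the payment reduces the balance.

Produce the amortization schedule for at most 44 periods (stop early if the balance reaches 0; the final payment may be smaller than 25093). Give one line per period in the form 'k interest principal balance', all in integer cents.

1 12333 12760 772839
2 12133 12960 759879
3 11930 13163 746716
4 11723 13370 733346
5 11513 13580 719766
6 11300 13793 705973
7 11083 14010 691963
8 10863 14230 677733
9 10640 14453 663280
10 10413 14680 648600
11 10183 14910 633690
12 9948 15145 618545
13 9711 15382 603163
14 9469 15624 587539
15 9224 15869 571670
16 8975 16118 555552
17 8722 16371 539181
18 8465 16628 522553
19 8204 16889 505664
20 7938 17155 488509
21 7669 17424 471085
22 7396 17697 453388
23 7118 17975 435413
24 6835 18258 417155
25 6549 18544 398611
26 6258 18835 379776
27 5962 19131 360645
28 5662 19431 341214
29 5357 19736 321478
30 5047 20046 301432
31 4732 20361 281071
32 4412 20681 260390
33 4088 21005 239385
34 3758 21335 218050
35 3423 21670 196380
36 3083 22010 174370
37 2737 22356 152014
38 2386 22707 129307
39 2030 23063 106244
40 1668 23425 82819
41 1300 23793 59026
42 926 24167 34859
43 547 24546 10313
44 161 10313 0

1. interest=⌊785599·157/10000⌋=12333; principal=25093-12333=12760; balance=785599-12760=772839
2. interest=⌊772839·157/10000⌋=12133; principal=25093-12133=12960; balance=772839-12960=759879
3. interest=⌊759879·157/10000⌋=11930; principal=25093-11930=13163; balance=759879-13163=746716
4. interest=⌊746716·157/10000⌋=11723; principal=25093-11723=13370; balance=746716-13370=733346
5. interest=⌊733346·157/10000⌋=11513; principal=25093-11513=13580; balance=733346-13580=719766
6. interest=⌊719766·157/10000⌋=11300; principal=25093-11300=13793; balance=719766-13793=705973
7. interest=⌊705973·157/10000⌋=11083; principal=25093-11083=14010; balance=705973-14010=691963
8. interest=⌊691963·157/10000⌋=10863; principal=25093-10863=14230; balance=691963-14230=677733
9. interest=⌊677733·157/10000⌋=10640; principal=25093-10640=14453; balance=677733-14453=663280
10. interest=⌊663280·157/10000⌋=10413; principal=25093-10413=14680; balance=663280-14680=648600
11. interest=⌊648600·157/10000⌋=10183; principal=25093-10183=14910; balance=648600-14910=633690
12. interest=⌊633690·157/10000⌋=9948; principal=25093-9948=15145; balance=633690-15145=618545
13. interest=⌊618545·157/10000⌋=9711; principal=25093-9711=15382; balance=618545-15382=603163
14. interest=⌊603163·157/10000⌋=9469; principal=25093-9469=15624; balance=603163-15624=587539
15. interest=⌊587539·157/10000⌋=9224; principal=25093-9224=15869; balance=587539-15869=571670
16. interest=⌊571670·157/10000⌋=8975; principal=25093-8975=16118; balance=571670-16118=555552
17. interest=⌊555552·157/10000⌋=8722; principal=25093-8722=16371; balance=555552-16371=539181
18. interest=⌊539181·157/10000⌋=8465; principal=25093-8465=16628; balance=539181-16628=522553
19. interest=⌊522553·157/10000⌋=8204; principal=25093-8204=16889; balance=522553-16889=505664
20. interest=⌊505664·157/10000⌋=7938; principal=25093-7938=17155; balance=505664-17155=488509
21. interest=⌊488509·157/10000⌋=7669; principal=25093-7669=17424; balance=488509-17424=471085
22. interest=⌊471085·157/10000⌋=7396; principal=25093-7396=17697; balance=471085-17697=453388
23. interest=⌊453388·157/10000⌋=7118; principal=25093-7118=17975; balance=453388-17975=435413
24. interest=⌊435413·157/10000⌋=6835; principal=25093-6835=18258; balance=435413-18258=417155
25. interest=⌊417155·157/10000⌋=6549; principal=25093-6549=18544; balance=417155-18544=398611
26. interest=⌊398611·157/10000⌋=6258; principal=25093-6258=18835; balance=398611-18835=379776
27. interest=⌊379776·157/10000⌋=5962; principal=25093-5962=19131; balance=379776-19131=360645
28. interest=⌊360645·157/10000⌋=5662; principal=25093-5662=19431; balance=360645-19431=341214
29. interest=⌊341214·157/10000⌋=5357; principal=25093-5357=19736; balance=341214-19736=321478
30. interest=⌊321478·157/10000⌋=5047; principal=25093-5047=20046; balance=321478-20046=301432
31. interest=⌊301432·157/10000⌋=4732; principal=25093-4732=20361; balance=301432-20361=281071
32. interest=⌊281071·157/10000⌋=4412; principal=25093-4412=20681; balance=281071-20681=260390
33. interest=⌊260390·157/10000⌋=4088; principal=25093-4088=21005; balance=260390-21005=239385
34. interest=⌊239385·157/10000⌋=3758; principal=25093-3758=21335; balance=239385-21335=218050
35. interest=⌊218050·157/10000⌋=3423; principal=25093-3423=21670; balance=218050-21670=196380
36. interest=⌊196380·157/10000⌋=3083; principal=25093-3083=22010; balance=196380-22010=174370
37. interest=⌊174370·157/10000⌋=2737; principal=25093-2737=22356; balance=174370-22356=152014
38. interest=⌊152014·157/10000⌋=2386; principal=25093-2386=22707; balance=152014-22707=129307
39. interest=⌊129307·157/10000⌋=2030; principal=25093-2030=23063; balance=129307-23063=106244
40. interest=⌊106244·157/10000⌋=1668; principal=25093-1668=23425; balance=106244-23425=82819
41. interest=⌊82819·157/10000⌋=1300; principal=25093-1300=23793; balance=82819-23793=59026
42. interest=⌊59026·157/10000⌋=926; principal=25093-926=24167; balance=59026-24167=34859
43. interest=⌊34859·157/10000⌋=547; principal=25093-547=24546; balance=34859-24546=10313
44. interest=⌊10313·157/10000⌋=161; principal=min(25093-161,10313)=10313; balance=10313-10313=0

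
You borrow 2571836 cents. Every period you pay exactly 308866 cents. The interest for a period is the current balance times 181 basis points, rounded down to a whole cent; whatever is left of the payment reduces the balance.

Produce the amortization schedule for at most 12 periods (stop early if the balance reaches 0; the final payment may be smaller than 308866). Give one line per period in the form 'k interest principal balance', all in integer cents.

1 46550 262316 2309520
2 41802 267064 2042456
3 36968 271898 1770558
4 32047 276819 1493739
5 27036 281830 1211909
6 21935 286931 924978
7 16742 292124 632854
8 11454 297412 335442
9 6071 302795 32647
10 590 32647 0

1. interest=⌊2571836·181/10000⌋=46550; principal=308866-46550=262316; balance=2571836-262316=2309520
2. interest=⌊2309520·181/10000⌋=41802; principal=308866-41802=267064; balance=2309520-267064=2042456
3. interest=⌊2042456·181/10000⌋=36968; principal=308866-36968=271898; balance=2042456-271898=1770558
4. interest=⌊1770558·181/10000⌋=32047; principal=308866-32047=276819; balance=1770558-276819=1493739
5. interest=⌊1493739·181/10000⌋=27036; principal=308866-27036=281830; balance=1493739-281830=1211909
6. interest=⌊1211909·181/10000⌋=21935; principal=308866-21935=286931; balance=1211909-286931=924978
7. interest=⌊924978·181/10000⌋=16742; principal=308866-16742=292124; balance=924978-292124=632854
8. interest=⌊632854·181/10000⌋=11454; principal=308866-11454=297412; balance=632854-297412=335442
9. interest=⌊335442·181/10000⌋=6071; principal=308866-6071=302795; balance=335442-302795=32647
10. interest=⌊32647·181/10000⌋=590; principal=min(308866-590,32647)=32647; balance=32647-32647=0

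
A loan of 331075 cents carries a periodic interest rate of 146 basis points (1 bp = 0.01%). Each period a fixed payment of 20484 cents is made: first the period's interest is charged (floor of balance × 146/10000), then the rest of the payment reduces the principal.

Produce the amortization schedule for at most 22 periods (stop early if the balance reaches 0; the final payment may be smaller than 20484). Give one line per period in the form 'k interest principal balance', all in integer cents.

1. interest=⌊331075·146/10000⌋=4833; principal=20484-4833=15651; balance=331075-15651=315424
2. interest=⌊315424·146/10000⌋=4605; principal=20484-4605=15879; balance=315424-15879=299545
3. interest=⌊299545·146/10000⌋=4373; principal=20484-4373=16111; balance=299545-16111=283434
4. interest=⌊283434·146/10000⌋=4138; principal=20484-4138=16346; balance=283434-16346=267088
5. interest=⌊267088·146/10000⌋=3899; principal=20484-3899=16585; balance=267088-16585=250503
6. interest=⌊250503·146/10000⌋=3657; principal=20484-3657=16827; balance=250503-16827=233676
7. interest=⌊233676·146/10000⌋=3411; principal=20484-3411=17073; balance=233676-17073=216603
8. interest=⌊216603·146/10000⌋=3162; principal=20484-3162=17322; balance=216603-17322=199281
9. interest=⌊199281·146/10000⌋=2909; principal=20484-2909=17575; balance=199281-17575=181706
10. interest=⌊181706·146/10000⌋=2652; principal=20484-2652=17832; balance=181706-17832=163874
11. interest=⌊163874·146/10000⌋=2392; principal=20484-2392=18092; balance=163874-18092=145782
12. interest=⌊145782·146/10000⌋=2128; principal=20484-2128=18356; balance=145782-18356=127426
13. interest=⌊127426·146/10000⌋=1860; principal=20484-1860=18624; balance=127426-18624=108802
14. interest=⌊108802·146/10000⌋=1588; principal=20484-1588=18896; balance=108802-18896=89906
15. interest=⌊89906·146/10000⌋=1312; principal=20484-1312=19172; balance=89906-19172=70734
16. interest=⌊70734·146/10000⌋=1032; principal=20484-1032=19452; balance=70734-19452=51282
17. interest=⌊51282·146/10000⌋=748; principal=20484-748=19736; balance=51282-19736=31546
18. interest=⌊31546·146/10000⌋=460; principal=20484-460=20024; balance=31546-20024=11522
19. interest=⌊11522·146/10000⌋=168; principal=min(20484-168,11522)=11522; balance=11522-11522=0

1 4833 15651 315424
2 4605 15879 299545
3 4373 16111 283434
4 4138 16346 267088
5 3899 16585 250503
6 3657 16827 233676
7 3411 17073 216603
8 3162 17322 199281
9 2909 17575 181706
10 2652 17832 163874
11 2392 18092 145782
12 2128 18356 127426
13 1860 18624 108802
14 1588 18896 89906
15 1312 19172 70734
16 1032 19452 51282
17 748 19736 31546
18 460 20024 11522
19 168 11522 0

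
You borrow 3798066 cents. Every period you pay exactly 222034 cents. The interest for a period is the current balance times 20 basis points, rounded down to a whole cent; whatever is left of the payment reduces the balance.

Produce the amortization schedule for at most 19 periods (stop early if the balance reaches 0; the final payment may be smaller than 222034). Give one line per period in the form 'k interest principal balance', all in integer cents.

1. interest=⌊3798066·20/10000⌋=7596; principal=222034-7596=214438; balance=3798066-214438=3583628
2. interest=⌊3583628·20/10000⌋=7167; principal=222034-7167=214867; balance=3583628-214867=3368761
3. interest=⌊3368761·20/10000⌋=6737; principal=222034-6737=215297; balance=3368761-215297=3153464
4. interest=⌊3153464·20/10000⌋=6306; principal=222034-6306=215728; balance=3153464-215728=2937736
5. interest=⌊2937736·20/10000⌋=5875; principal=222034-5875=216159; balance=2937736-216159=2721577
6. interest=⌊2721577·20/10000⌋=5443; principal=222034-5443=216591; balance=2721577-216591=2504986
7. interest=⌊2504986·20/10000⌋=5009; principal=222034-5009=217025; balance=2504986-217025=2287961
8. interest=⌊2287961·20/10000⌋=4575; principal=222034-4575=217459; balance=2287961-217459=2070502
9. interest=⌊2070502·20/10000⌋=4141; principal=222034-4141=217893; balance=2070502-217893=1852609
10. interest=⌊1852609·20/10000⌋=3705; principal=222034-3705=218329; balance=1852609-218329=1634280
11. interest=⌊1634280·20/10000⌋=3268; principal=222034-3268=218766; balance=1634280-218766=1415514
12. interest=⌊1415514·20/10000⌋=2831; principal=222034-2831=219203; balance=1415514-219203=1196311
13. interest=⌊1196311·20/10000⌋=2392; principal=222034-2392=219642; balance=1196311-219642=976669
14. interest=⌊976669·20/10000⌋=1953; principal=222034-1953=220081; balance=976669-220081=756588
15. interest=⌊756588·20/10000⌋=1513; principal=222034-1513=220521; balance=756588-220521=536067
16. interest=⌊536067·20/10000⌋=1072; principal=222034-1072=220962; balance=536067-220962=315105
17. interest=⌊315105·20/10000⌋=630; principal=222034-630=221404; balance=315105-221404=93701
18. interest=⌊93701·20/10000⌋=187; principal=min(222034-187,93701)=93701; balance=93701-93701=0

1 7596 214438 3583628
2 7167 214867 3368761
3 6737 215297 3153464
4 6306 215728 2937736
5 5875 216159 2721577
6 5443 216591 2504986
7 5009 217025 2287961
8 4575 217459 2070502
9 4141 217893 1852609
10 3705 218329 1634280
11 3268 218766 1415514
12 2831 219203 1196311
13 2392 219642 976669
14 1953 220081 756588
15 1513 220521 536067
16 1072 220962 315105
17 630 221404 93701
18 187 93701 0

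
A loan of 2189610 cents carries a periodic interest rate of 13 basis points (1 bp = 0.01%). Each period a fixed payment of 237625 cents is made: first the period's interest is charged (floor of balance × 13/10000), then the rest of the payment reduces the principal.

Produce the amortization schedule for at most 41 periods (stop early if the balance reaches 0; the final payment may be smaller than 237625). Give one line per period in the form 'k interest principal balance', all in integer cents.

1. interest=⌊2189610·13/10000⌋=2846; principal=237625-2846=234779; balance=2189610-234779=1954831
2. interest=⌊1954831·13/10000⌋=2541; principal=237625-2541=235084; balance=1954831-235084=1719747
3. interest=⌊1719747·13/10000⌋=2235; principal=237625-2235=235390; balance=1719747-235390=1484357
4. interest=⌊1484357·13/10000⌋=1929; principal=237625-1929=235696; balance=1484357-235696=1248661
5. interest=⌊1248661·13/10000⌋=1623; principal=237625-1623=236002; balance=1248661-236002=1012659
6. interest=⌊1012659·13/10000⌋=1316; principal=237625-1316=236309; balance=1012659-236309=776350
7. interest=⌊776350·13/10000⌋=1009; principal=237625-1009=236616; balance=776350-236616=539734
8. interest=⌊539734·13/10000⌋=701; principal=237625-701=236924; balance=539734-236924=302810
9. interest=⌊302810·13/10000⌋=393; principal=237625-393=237232; balance=302810-237232=65578
10. interest=⌊65578·13/10000⌋=85; principal=min(237625-85,65578)=65578; balance=65578-65578=0

1 2846 234779 1954831
2 2541 235084 1719747
3 2235 235390 1484357
4 1929 235696 1248661
5 1623 236002 1012659
6 1316 236309 776350
7 1009 236616 539734
8 701 236924 302810
9 393 237232 65578
10 85 65578 0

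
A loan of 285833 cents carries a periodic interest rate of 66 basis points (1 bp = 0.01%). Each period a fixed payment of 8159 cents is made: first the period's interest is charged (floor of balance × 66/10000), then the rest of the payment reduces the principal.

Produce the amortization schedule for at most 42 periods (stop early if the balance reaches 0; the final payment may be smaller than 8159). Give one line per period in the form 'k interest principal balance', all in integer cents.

1 1886 6273 279560
2 1845 6314 273246
3 1803 6356 266890
4 1761 6398 260492
5 1719 6440 254052
6 1676 6483 247569
7 1633 6526 241043
8 1590 6569 234474
9 1547 6612 227862
10 1503 6656 221206
11 1459 6700 214506
12 1415 6744 207762
13 1371 6788 200974
14 1326 6833 194141
15 1281 6878 187263
16 1235 6924 180339
17 1190 6969 173370
18 1144 7015 166355
19 1097 7062 159293
20 1051 7108 152185
21 1004 7155 145030
22 957 7202 137828
23 909 7250 130578
24 861 7298 123280
25 813 7346 115934
26 765 7394 108540
27 716 7443 101097
28 667 7492 93605
29 617 7542 86063
30 568 7591 78472
31 517 7642 70830
32 467 7692 63138
33 416 7743 55395
34 365 7794 47601
35 314 7845 39756
36 262 7897 31859
37 210 7949 23910
38 157 8002 15908
39 104 8055 7853
40 51 7853 0

1. interest=⌊285833·66/10000⌋=1886; principal=8159-1886=6273; balance=285833-6273=279560
2. interest=⌊279560·66/10000⌋=1845; principal=8159-1845=6314; balance=279560-6314=273246
3. interest=⌊273246·66/10000⌋=1803; principal=8159-1803=6356; balance=273246-6356=266890
4. interest=⌊266890·66/10000⌋=1761; principal=8159-1761=6398; balance=266890-6398=260492
5. interest=⌊260492·66/10000⌋=1719; principal=8159-1719=6440; balance=260492-6440=254052
6. interest=⌊254052·66/10000⌋=1676; principal=8159-1676=6483; balance=254052-6483=247569
7. interest=⌊247569·66/10000⌋=1633; principal=8159-1633=6526; balance=247569-6526=241043
8. interest=⌊241043·66/10000⌋=1590; principal=8159-1590=6569; balance=241043-6569=234474
9. interest=⌊234474·66/10000⌋=1547; principal=8159-1547=6612; balance=234474-6612=227862
10. interest=⌊227862·66/10000⌋=1503; principal=8159-1503=6656; balance=227862-6656=221206
11. interest=⌊221206·66/10000⌋=1459; principal=8159-1459=6700; balance=221206-6700=214506
12. interest=⌊214506·66/10000⌋=1415; principal=8159-1415=6744; balance=214506-6744=207762
13. interest=⌊207762·66/10000⌋=1371; principal=8159-1371=6788; balance=207762-6788=200974
14. interest=⌊200974·66/10000⌋=1326; principal=8159-1326=6833; balance=200974-6833=194141
15. interest=⌊194141·66/10000⌋=1281; principal=8159-1281=6878; balance=194141-6878=187263
16. interest=⌊187263·66/10000⌋=1235; principal=8159-1235=6924; balance=187263-6924=180339
17. interest=⌊180339·66/10000⌋=1190; principal=8159-1190=6969; balance=180339-6969=173370
18. interest=⌊173370·66/10000⌋=1144; principal=8159-1144=7015; balance=173370-7015=166355
19. interest=⌊166355·66/10000⌋=1097; principal=8159-1097=7062; balance=166355-7062=159293
20. interest=⌊159293·66/10000⌋=1051; principal=8159-1051=7108; balance=159293-7108=152185
21. interest=⌊152185·66/10000⌋=1004; principal=8159-1004=7155; balance=152185-7155=145030
22. interest=⌊145030·66/10000⌋=957; principal=8159-957=7202; balance=145030-7202=137828
23. interest=⌊137828·66/10000⌋=909; principal=8159-909=7250; balance=137828-7250=130578
24. interest=⌊130578·66/10000⌋=861; principal=8159-861=7298; balance=130578-7298=123280
25. interest=⌊123280·66/10000⌋=813; principal=8159-813=7346; balance=123280-7346=115934
26. interest=⌊115934·66/10000⌋=765; principal=8159-765=7394; balance=115934-7394=108540
27. interest=⌊108540·66/10000⌋=716; principal=8159-716=7443; balance=108540-7443=101097
28. interest=⌊101097·66/10000⌋=667; principal=8159-667=7492; balance=101097-7492=93605
29. interest=⌊93605·66/10000⌋=617; principal=8159-617=7542; balance=93605-7542=86063
30. interest=⌊86063·66/10000⌋=568; principal=8159-568=7591; balance=86063-7591=78472
31. interest=⌊78472·66/10000⌋=517; principal=8159-517=7642; balance=78472-7642=70830
32. interest=⌊70830·66/10000⌋=467; principal=8159-467=7692; balance=70830-7692=63138
33. interest=⌊63138·66/10000⌋=416; principal=8159-416=7743; balance=63138-7743=55395
34. interest=⌊55395·66/10000⌋=365; principal=8159-365=7794; balance=55395-7794=47601
35. interest=⌊47601·66/10000⌋=314; principal=8159-314=7845; balance=47601-7845=39756
36. interest=⌊39756·66/10000⌋=262; principal=8159-262=7897; balance=39756-7897=31859
37. interest=⌊31859·66/10000⌋=210; principal=8159-210=7949; balance=31859-7949=23910
38. interest=⌊23910·66/10000⌋=157; principal=8159-157=8002; balance=23910-8002=15908
39. interest=⌊15908·66/10000⌋=104; principal=8159-104=8055; balance=15908-8055=7853
40. interest=⌊7853·66/10000⌋=51; principal=min(8159-51,7853)=7853; balance=7853-7853=0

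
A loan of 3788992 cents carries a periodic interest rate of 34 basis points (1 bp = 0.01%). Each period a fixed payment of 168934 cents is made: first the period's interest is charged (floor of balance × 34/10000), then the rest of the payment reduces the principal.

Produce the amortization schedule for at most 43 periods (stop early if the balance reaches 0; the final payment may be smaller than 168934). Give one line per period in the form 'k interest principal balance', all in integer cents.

1. interest=⌊3788992·34/10000⌋=12882; principal=168934-12882=156052; balance=3788992-156052=3632940
2. interest=⌊3632940·34/10000⌋=12351; principal=168934-12351=156583; balance=3632940-156583=3476357
3. interest=⌊3476357·34/10000⌋=11819; principal=168934-11819=157115; balance=3476357-157115=3319242
4. interest=⌊3319242·34/10000⌋=11285; principal=168934-11285=157649; balance=3319242-157649=3161593
5. interest=⌊3161593·34/10000⌋=10749; principal=168934-10749=158185; balance=3161593-158185=3003408
6. interest=⌊3003408·34/10000⌋=10211; principal=168934-10211=158723; balance=3003408-158723=2844685
7. interest=⌊2844685·34/10000⌋=9671; principal=168934-9671=159263; balance=2844685-159263=2685422
8. interest=⌊2685422·34/10000⌋=9130; principal=168934-9130=159804; balance=2685422-159804=2525618
9. interest=⌊2525618·34/10000⌋=8587; principal=168934-8587=160347; balance=2525618-160347=2365271
10. interest=⌊2365271·34/10000⌋=8041; principal=168934-8041=160893; balance=2365271-160893=2204378
11. interest=⌊2204378·34/10000⌋=7494; principal=168934-7494=161440; balance=2204378-161440=2042938
12. interest=⌊2042938·34/10000⌋=6945; principal=168934-6945=161989; balance=2042938-161989=1880949
13. interest=⌊1880949·34/10000⌋=6395; principal=168934-6395=162539; balance=1880949-162539=1718410
14. interest=⌊1718410·34/10000⌋=5842; principal=168934-5842=163092; balance=1718410-163092=1555318
15. interest=⌊1555318·34/10000⌋=5288; principal=168934-5288=163646; balance=1555318-163646=1391672
16. interest=⌊1391672·34/10000⌋=4731; principal=168934-4731=164203; balance=1391672-164203=1227469
17. interest=⌊1227469·34/10000⌋=4173; principal=168934-4173=164761; balance=1227469-164761=1062708
18. interest=⌊1062708·34/10000⌋=3613; principal=168934-3613=165321; balance=1062708-165321=897387
19. interest=⌊897387·34/10000⌋=3051; principal=168934-3051=165883; balance=897387-165883=731504
20. interest=⌊731504·34/10000⌋=2487; principal=168934-2487=166447; balance=731504-166447=565057
21. interest=⌊565057·34/10000⌋=1921; principal=168934-1921=167013; balance=565057-167013=398044
22. interest=⌊398044·34/10000⌋=1353; principal=168934-1353=167581; balance=398044-167581=230463
23. interest=⌊230463·34/10000⌋=783; principal=168934-783=168151; balance=230463-168151=62312
24. interest=⌊62312·34/10000⌋=211; principal=min(168934-211,62312)=62312; balance=62312-62312=0

1 12882 156052 3632940
2 12351 156583 3476357
3 11819 157115 3319242
4 11285 157649 3161593
5 10749 158185 3003408
6 10211 158723 2844685
7 9671 159263 2685422
8 9130 159804 2525618
9 8587 160347 2365271
10 8041 160893 2204378
11 7494 161440 2042938
12 6945 161989 1880949
13 6395 162539 1718410
14 5842 163092 1555318
15 5288 163646 1391672
16 4731 164203 1227469
17 4173 164761 1062708
18 3613 165321 897387
19 3051 165883 731504
20 2487 166447 565057
21 1921 167013 398044
22 1353 167581 230463
23 783 168151 62312
24 211 62312 0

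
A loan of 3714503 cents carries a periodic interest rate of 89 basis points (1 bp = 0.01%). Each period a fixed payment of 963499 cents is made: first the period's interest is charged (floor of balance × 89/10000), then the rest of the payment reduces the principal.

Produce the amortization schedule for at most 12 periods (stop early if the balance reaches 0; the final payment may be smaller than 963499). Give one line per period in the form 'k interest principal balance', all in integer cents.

1 33059 930440 2784063
2 24778 938721 1845342
3 16423 947076 898266
4 7994 898266 0

1. interest=⌊3714503·89/10000⌋=33059; principal=963499-33059=930440; balance=3714503-930440=2784063
2. interest=⌊2784063·89/10000⌋=24778; principal=963499-24778=938721; balance=2784063-938721=1845342
3. interest=⌊1845342·89/10000⌋=16423; principal=963499-16423=947076; balance=1845342-947076=898266
4. interest=⌊898266·89/10000⌋=7994; principal=min(963499-7994,898266)=898266; balance=898266-898266=0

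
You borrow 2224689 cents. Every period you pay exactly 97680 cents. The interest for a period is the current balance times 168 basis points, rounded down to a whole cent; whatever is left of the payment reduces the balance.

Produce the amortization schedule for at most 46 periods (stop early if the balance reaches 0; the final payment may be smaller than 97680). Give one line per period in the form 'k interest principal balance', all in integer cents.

1 37374 60306 2164383
2 36361 61319 2103064
3 35331 62349 2040715
4 34284 63396 1977319
5 33218 64462 1912857
6 32135 65545 1847312
7 31034 66646 1780666
8 29915 67765 1712901
9 28776 68904 1643997
10 27619 70061 1573936
11 26442 71238 1502698
12 25245 72435 1430263
13 24028 73652 1356611
14 22791 74889 1281722
15 21532 76148 1205574
16 20253 77427 1128147
17 18952 78728 1049419
18 17630 80050 969369
19 16285 81395 887974
20 14917 82763 805211
21 13527 84153 721058
22 12113 85567 635491
23 10676 87004 548487
24 9214 88466 460021
25 7728 89952 370069
26 6217 91463 278606
27 4680 93000 185606
28 3118 94562 91044
29 1529 91044 0

1. interest=⌊2224689·168/10000⌋=37374; principal=97680-37374=60306; balance=2224689-60306=2164383
2. interest=⌊2164383·168/10000⌋=36361; principal=97680-36361=61319; balance=2164383-61319=2103064
3. interest=⌊2103064·168/10000⌋=35331; principal=97680-35331=62349; balance=2103064-62349=2040715
4. interest=⌊2040715·168/10000⌋=34284; principal=97680-34284=63396; balance=2040715-63396=1977319
5. interest=⌊1977319·168/10000⌋=33218; principal=97680-33218=64462; balance=1977319-64462=1912857
6. interest=⌊1912857·168/10000⌋=32135; principal=97680-32135=65545; balance=1912857-65545=1847312
7. interest=⌊1847312·168/10000⌋=31034; principal=97680-31034=66646; balance=1847312-66646=1780666
8. interest=⌊1780666·168/10000⌋=29915; principal=97680-29915=67765; balance=1780666-67765=1712901
9. interest=⌊1712901·168/10000⌋=28776; principal=97680-28776=68904; balance=1712901-68904=1643997
10. interest=⌊1643997·168/10000⌋=27619; principal=97680-27619=70061; balance=1643997-70061=1573936
11. interest=⌊1573936·168/10000⌋=26442; principal=97680-26442=71238; balance=1573936-71238=1502698
12. interest=⌊1502698·168/10000⌋=25245; principal=97680-25245=72435; balance=1502698-72435=1430263
13. interest=⌊1430263·168/10000⌋=24028; principal=97680-24028=73652; balance=1430263-73652=1356611
14. interest=⌊1356611·168/10000⌋=22791; principal=97680-22791=74889; balance=1356611-74889=1281722
15. interest=⌊1281722·168/10000⌋=21532; principal=97680-21532=76148; balance=1281722-76148=1205574
16. interest=⌊1205574·168/10000⌋=20253; principal=97680-20253=77427; balance=1205574-77427=1128147
17. interest=⌊1128147·168/10000⌋=18952; principal=97680-18952=78728; balance=1128147-78728=1049419
18. interest=⌊1049419·168/10000⌋=17630; principal=97680-17630=80050; balance=1049419-80050=969369
19. interest=⌊969369·168/10000⌋=16285; principal=97680-16285=81395; balance=969369-81395=887974
20. interest=⌊887974·168/10000⌋=14917; principal=97680-14917=82763; balance=887974-82763=805211
21. interest=⌊805211·168/10000⌋=13527; principal=97680-13527=84153; balance=805211-84153=721058
22. interest=⌊721058·168/10000⌋=12113; principal=97680-12113=85567; balance=721058-85567=635491
23. interest=⌊635491·168/10000⌋=10676; principal=97680-10676=87004; balance=635491-87004=548487
24. interest=⌊548487·168/10000⌋=9214; principal=97680-9214=88466; balance=548487-88466=460021
25. interest=⌊460021·168/10000⌋=7728; principal=97680-7728=89952; balance=460021-89952=370069
26. interest=⌊370069·168/10000⌋=6217; principal=97680-6217=91463; balance=370069-91463=278606
27. interest=⌊278606·168/10000⌋=4680; principal=97680-4680=93000; balance=278606-93000=185606
28. interest=⌊185606·168/10000⌋=3118; principal=97680-3118=94562; balance=185606-94562=91044
29. interest=⌊91044·168/10000⌋=1529; principal=min(97680-1529,91044)=91044; balance=91044-91044=0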